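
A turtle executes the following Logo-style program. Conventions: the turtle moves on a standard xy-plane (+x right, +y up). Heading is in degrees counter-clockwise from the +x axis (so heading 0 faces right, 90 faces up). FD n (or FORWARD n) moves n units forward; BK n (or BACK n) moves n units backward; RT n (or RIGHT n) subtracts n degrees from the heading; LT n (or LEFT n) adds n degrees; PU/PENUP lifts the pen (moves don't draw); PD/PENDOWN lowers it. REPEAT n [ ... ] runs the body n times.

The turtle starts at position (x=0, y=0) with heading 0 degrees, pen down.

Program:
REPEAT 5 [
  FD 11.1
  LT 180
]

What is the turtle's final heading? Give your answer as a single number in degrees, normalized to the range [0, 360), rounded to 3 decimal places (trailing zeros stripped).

Answer: 180

Derivation:
Executing turtle program step by step:
Start: pos=(0,0), heading=0, pen down
REPEAT 5 [
  -- iteration 1/5 --
  FD 11.1: (0,0) -> (11.1,0) [heading=0, draw]
  LT 180: heading 0 -> 180
  -- iteration 2/5 --
  FD 11.1: (11.1,0) -> (0,0) [heading=180, draw]
  LT 180: heading 180 -> 0
  -- iteration 3/5 --
  FD 11.1: (0,0) -> (11.1,0) [heading=0, draw]
  LT 180: heading 0 -> 180
  -- iteration 4/5 --
  FD 11.1: (11.1,0) -> (0,0) [heading=180, draw]
  LT 180: heading 180 -> 0
  -- iteration 5/5 --
  FD 11.1: (0,0) -> (11.1,0) [heading=0, draw]
  LT 180: heading 0 -> 180
]
Final: pos=(11.1,0), heading=180, 5 segment(s) drawn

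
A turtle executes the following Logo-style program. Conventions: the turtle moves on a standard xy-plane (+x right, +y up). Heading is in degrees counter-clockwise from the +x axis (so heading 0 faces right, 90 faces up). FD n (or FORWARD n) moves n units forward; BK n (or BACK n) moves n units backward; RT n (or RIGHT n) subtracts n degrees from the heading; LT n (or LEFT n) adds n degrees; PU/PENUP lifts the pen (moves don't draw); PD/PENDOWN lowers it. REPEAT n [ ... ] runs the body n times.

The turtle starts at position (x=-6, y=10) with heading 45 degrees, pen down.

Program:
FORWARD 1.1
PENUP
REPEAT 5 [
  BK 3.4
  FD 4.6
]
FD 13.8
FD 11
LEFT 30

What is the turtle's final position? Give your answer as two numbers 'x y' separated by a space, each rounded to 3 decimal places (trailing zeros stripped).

Executing turtle program step by step:
Start: pos=(-6,10), heading=45, pen down
FD 1.1: (-6,10) -> (-5.222,10.778) [heading=45, draw]
PU: pen up
REPEAT 5 [
  -- iteration 1/5 --
  BK 3.4: (-5.222,10.778) -> (-7.626,8.374) [heading=45, move]
  FD 4.6: (-7.626,8.374) -> (-4.374,11.626) [heading=45, move]
  -- iteration 2/5 --
  BK 3.4: (-4.374,11.626) -> (-6.778,9.222) [heading=45, move]
  FD 4.6: (-6.778,9.222) -> (-3.525,12.475) [heading=45, move]
  -- iteration 3/5 --
  BK 3.4: (-3.525,12.475) -> (-5.929,10.071) [heading=45, move]
  FD 4.6: (-5.929,10.071) -> (-2.677,13.323) [heading=45, move]
  -- iteration 4/5 --
  BK 3.4: (-2.677,13.323) -> (-5.081,10.919) [heading=45, move]
  FD 4.6: (-5.081,10.919) -> (-1.828,14.172) [heading=45, move]
  -- iteration 5/5 --
  BK 3.4: (-1.828,14.172) -> (-4.232,11.768) [heading=45, move]
  FD 4.6: (-4.232,11.768) -> (-0.98,15.02) [heading=45, move]
]
FD 13.8: (-0.98,15.02) -> (8.779,24.779) [heading=45, move]
FD 11: (8.779,24.779) -> (16.557,32.557) [heading=45, move]
LT 30: heading 45 -> 75
Final: pos=(16.557,32.557), heading=75, 1 segment(s) drawn

Answer: 16.557 32.557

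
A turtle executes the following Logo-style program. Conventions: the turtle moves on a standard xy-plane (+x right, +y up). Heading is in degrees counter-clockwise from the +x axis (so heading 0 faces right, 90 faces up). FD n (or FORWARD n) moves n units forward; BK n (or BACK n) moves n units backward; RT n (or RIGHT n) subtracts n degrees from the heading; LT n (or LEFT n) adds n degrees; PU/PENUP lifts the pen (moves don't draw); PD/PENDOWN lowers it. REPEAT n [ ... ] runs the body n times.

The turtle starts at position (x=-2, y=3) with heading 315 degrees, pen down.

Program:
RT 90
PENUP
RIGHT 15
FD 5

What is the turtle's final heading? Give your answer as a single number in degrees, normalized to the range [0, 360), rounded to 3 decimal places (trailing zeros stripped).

Answer: 210

Derivation:
Executing turtle program step by step:
Start: pos=(-2,3), heading=315, pen down
RT 90: heading 315 -> 225
PU: pen up
RT 15: heading 225 -> 210
FD 5: (-2,3) -> (-6.33,0.5) [heading=210, move]
Final: pos=(-6.33,0.5), heading=210, 0 segment(s) drawn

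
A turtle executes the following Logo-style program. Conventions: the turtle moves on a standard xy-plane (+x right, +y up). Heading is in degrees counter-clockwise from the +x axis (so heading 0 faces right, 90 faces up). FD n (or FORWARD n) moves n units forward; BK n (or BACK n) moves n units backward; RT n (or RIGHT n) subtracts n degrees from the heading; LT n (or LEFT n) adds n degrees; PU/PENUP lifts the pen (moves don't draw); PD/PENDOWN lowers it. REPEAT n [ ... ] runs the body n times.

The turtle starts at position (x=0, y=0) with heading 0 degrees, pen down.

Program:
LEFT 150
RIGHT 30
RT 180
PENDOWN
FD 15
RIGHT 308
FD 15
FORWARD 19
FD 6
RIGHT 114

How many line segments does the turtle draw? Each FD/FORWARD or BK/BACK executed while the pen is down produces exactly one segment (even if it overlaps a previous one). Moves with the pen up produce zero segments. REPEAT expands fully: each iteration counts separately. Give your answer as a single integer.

Executing turtle program step by step:
Start: pos=(0,0), heading=0, pen down
LT 150: heading 0 -> 150
RT 30: heading 150 -> 120
RT 180: heading 120 -> 300
PD: pen down
FD 15: (0,0) -> (7.5,-12.99) [heading=300, draw]
RT 308: heading 300 -> 352
FD 15: (7.5,-12.99) -> (22.354,-15.078) [heading=352, draw]
FD 19: (22.354,-15.078) -> (41.169,-17.722) [heading=352, draw]
FD 6: (41.169,-17.722) -> (47.111,-18.557) [heading=352, draw]
RT 114: heading 352 -> 238
Final: pos=(47.111,-18.557), heading=238, 4 segment(s) drawn
Segments drawn: 4

Answer: 4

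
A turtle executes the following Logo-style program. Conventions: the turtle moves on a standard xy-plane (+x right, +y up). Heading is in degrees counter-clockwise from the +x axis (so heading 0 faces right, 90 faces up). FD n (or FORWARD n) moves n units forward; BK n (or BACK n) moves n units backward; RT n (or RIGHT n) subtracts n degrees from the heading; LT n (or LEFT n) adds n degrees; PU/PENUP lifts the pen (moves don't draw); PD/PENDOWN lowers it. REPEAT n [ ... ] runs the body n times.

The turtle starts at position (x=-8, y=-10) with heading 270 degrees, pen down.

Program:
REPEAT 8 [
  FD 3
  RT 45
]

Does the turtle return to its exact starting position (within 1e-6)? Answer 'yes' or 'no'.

Executing turtle program step by step:
Start: pos=(-8,-10), heading=270, pen down
REPEAT 8 [
  -- iteration 1/8 --
  FD 3: (-8,-10) -> (-8,-13) [heading=270, draw]
  RT 45: heading 270 -> 225
  -- iteration 2/8 --
  FD 3: (-8,-13) -> (-10.121,-15.121) [heading=225, draw]
  RT 45: heading 225 -> 180
  -- iteration 3/8 --
  FD 3: (-10.121,-15.121) -> (-13.121,-15.121) [heading=180, draw]
  RT 45: heading 180 -> 135
  -- iteration 4/8 --
  FD 3: (-13.121,-15.121) -> (-15.243,-13) [heading=135, draw]
  RT 45: heading 135 -> 90
  -- iteration 5/8 --
  FD 3: (-15.243,-13) -> (-15.243,-10) [heading=90, draw]
  RT 45: heading 90 -> 45
  -- iteration 6/8 --
  FD 3: (-15.243,-10) -> (-13.121,-7.879) [heading=45, draw]
  RT 45: heading 45 -> 0
  -- iteration 7/8 --
  FD 3: (-13.121,-7.879) -> (-10.121,-7.879) [heading=0, draw]
  RT 45: heading 0 -> 315
  -- iteration 8/8 --
  FD 3: (-10.121,-7.879) -> (-8,-10) [heading=315, draw]
  RT 45: heading 315 -> 270
]
Final: pos=(-8,-10), heading=270, 8 segment(s) drawn

Start position: (-8, -10)
Final position: (-8, -10)
Distance = 0; < 1e-6 -> CLOSED

Answer: yes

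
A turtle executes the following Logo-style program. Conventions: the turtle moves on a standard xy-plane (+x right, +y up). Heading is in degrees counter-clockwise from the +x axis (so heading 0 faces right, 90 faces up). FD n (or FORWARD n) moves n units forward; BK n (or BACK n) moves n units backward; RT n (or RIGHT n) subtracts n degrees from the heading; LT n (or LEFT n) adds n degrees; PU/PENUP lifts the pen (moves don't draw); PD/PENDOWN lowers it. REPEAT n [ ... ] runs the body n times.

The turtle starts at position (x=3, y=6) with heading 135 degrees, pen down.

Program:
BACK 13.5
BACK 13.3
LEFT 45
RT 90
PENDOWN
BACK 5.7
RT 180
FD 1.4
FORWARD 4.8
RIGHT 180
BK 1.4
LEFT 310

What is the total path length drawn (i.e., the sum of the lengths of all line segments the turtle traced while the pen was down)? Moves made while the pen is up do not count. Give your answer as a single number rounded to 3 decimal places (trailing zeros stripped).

Executing turtle program step by step:
Start: pos=(3,6), heading=135, pen down
BK 13.5: (3,6) -> (12.546,-3.546) [heading=135, draw]
BK 13.3: (12.546,-3.546) -> (21.95,-12.95) [heading=135, draw]
LT 45: heading 135 -> 180
RT 90: heading 180 -> 90
PD: pen down
BK 5.7: (21.95,-12.95) -> (21.95,-18.65) [heading=90, draw]
RT 180: heading 90 -> 270
FD 1.4: (21.95,-18.65) -> (21.95,-20.05) [heading=270, draw]
FD 4.8: (21.95,-20.05) -> (21.95,-24.85) [heading=270, draw]
RT 180: heading 270 -> 90
BK 1.4: (21.95,-24.85) -> (21.95,-26.25) [heading=90, draw]
LT 310: heading 90 -> 40
Final: pos=(21.95,-26.25), heading=40, 6 segment(s) drawn

Segment lengths:
  seg 1: (3,6) -> (12.546,-3.546), length = 13.5
  seg 2: (12.546,-3.546) -> (21.95,-12.95), length = 13.3
  seg 3: (21.95,-12.95) -> (21.95,-18.65), length = 5.7
  seg 4: (21.95,-18.65) -> (21.95,-20.05), length = 1.4
  seg 5: (21.95,-20.05) -> (21.95,-24.85), length = 4.8
  seg 6: (21.95,-24.85) -> (21.95,-26.25), length = 1.4
Total = 40.1

Answer: 40.1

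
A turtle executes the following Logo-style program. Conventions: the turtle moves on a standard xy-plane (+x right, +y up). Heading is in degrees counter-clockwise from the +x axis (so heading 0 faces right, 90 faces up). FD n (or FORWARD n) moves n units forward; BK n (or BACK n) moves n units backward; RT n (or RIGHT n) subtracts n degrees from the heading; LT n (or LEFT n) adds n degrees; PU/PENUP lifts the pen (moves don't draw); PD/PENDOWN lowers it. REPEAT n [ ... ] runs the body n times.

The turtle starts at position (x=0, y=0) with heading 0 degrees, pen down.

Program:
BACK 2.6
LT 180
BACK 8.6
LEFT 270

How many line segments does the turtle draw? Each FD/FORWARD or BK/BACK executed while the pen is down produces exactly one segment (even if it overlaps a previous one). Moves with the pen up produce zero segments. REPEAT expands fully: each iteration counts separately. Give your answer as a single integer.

Executing turtle program step by step:
Start: pos=(0,0), heading=0, pen down
BK 2.6: (0,0) -> (-2.6,0) [heading=0, draw]
LT 180: heading 0 -> 180
BK 8.6: (-2.6,0) -> (6,0) [heading=180, draw]
LT 270: heading 180 -> 90
Final: pos=(6,0), heading=90, 2 segment(s) drawn
Segments drawn: 2

Answer: 2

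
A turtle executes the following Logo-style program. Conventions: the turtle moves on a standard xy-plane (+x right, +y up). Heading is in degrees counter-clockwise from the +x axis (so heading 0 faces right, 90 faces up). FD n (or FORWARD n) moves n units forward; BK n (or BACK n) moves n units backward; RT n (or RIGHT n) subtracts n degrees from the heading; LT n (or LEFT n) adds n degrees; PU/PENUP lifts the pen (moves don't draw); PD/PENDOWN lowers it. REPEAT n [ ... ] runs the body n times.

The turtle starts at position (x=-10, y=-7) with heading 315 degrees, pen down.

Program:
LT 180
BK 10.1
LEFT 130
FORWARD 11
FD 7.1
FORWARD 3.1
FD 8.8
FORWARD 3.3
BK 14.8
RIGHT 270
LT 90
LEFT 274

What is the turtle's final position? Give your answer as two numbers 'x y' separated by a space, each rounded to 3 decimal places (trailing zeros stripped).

Answer: -4.471 -32.571

Derivation:
Executing turtle program step by step:
Start: pos=(-10,-7), heading=315, pen down
LT 180: heading 315 -> 135
BK 10.1: (-10,-7) -> (-2.858,-14.142) [heading=135, draw]
LT 130: heading 135 -> 265
FD 11: (-2.858,-14.142) -> (-3.817,-25.1) [heading=265, draw]
FD 7.1: (-3.817,-25.1) -> (-4.436,-32.173) [heading=265, draw]
FD 3.1: (-4.436,-32.173) -> (-4.706,-35.261) [heading=265, draw]
FD 8.8: (-4.706,-35.261) -> (-5.473,-44.028) [heading=265, draw]
FD 3.3: (-5.473,-44.028) -> (-5.761,-47.315) [heading=265, draw]
BK 14.8: (-5.761,-47.315) -> (-4.471,-32.571) [heading=265, draw]
RT 270: heading 265 -> 355
LT 90: heading 355 -> 85
LT 274: heading 85 -> 359
Final: pos=(-4.471,-32.571), heading=359, 7 segment(s) drawn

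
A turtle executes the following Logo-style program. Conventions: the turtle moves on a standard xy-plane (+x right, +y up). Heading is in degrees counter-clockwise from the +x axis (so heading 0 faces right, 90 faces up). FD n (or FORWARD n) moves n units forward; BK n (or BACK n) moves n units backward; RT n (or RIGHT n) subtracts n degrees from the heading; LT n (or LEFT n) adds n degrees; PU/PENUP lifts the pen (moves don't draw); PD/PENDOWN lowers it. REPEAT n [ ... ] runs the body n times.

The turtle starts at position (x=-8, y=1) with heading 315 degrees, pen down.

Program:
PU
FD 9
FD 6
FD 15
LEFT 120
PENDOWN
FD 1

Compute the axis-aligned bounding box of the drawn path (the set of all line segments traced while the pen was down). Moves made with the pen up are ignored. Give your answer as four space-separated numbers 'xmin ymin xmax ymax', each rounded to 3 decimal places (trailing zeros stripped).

Answer: 13.213 -20.213 13.472 -19.247

Derivation:
Executing turtle program step by step:
Start: pos=(-8,1), heading=315, pen down
PU: pen up
FD 9: (-8,1) -> (-1.636,-5.364) [heading=315, move]
FD 6: (-1.636,-5.364) -> (2.607,-9.607) [heading=315, move]
FD 15: (2.607,-9.607) -> (13.213,-20.213) [heading=315, move]
LT 120: heading 315 -> 75
PD: pen down
FD 1: (13.213,-20.213) -> (13.472,-19.247) [heading=75, draw]
Final: pos=(13.472,-19.247), heading=75, 1 segment(s) drawn

Segment endpoints: x in {13.213, 13.472}, y in {-20.213, -19.247}
xmin=13.213, ymin=-20.213, xmax=13.472, ymax=-19.247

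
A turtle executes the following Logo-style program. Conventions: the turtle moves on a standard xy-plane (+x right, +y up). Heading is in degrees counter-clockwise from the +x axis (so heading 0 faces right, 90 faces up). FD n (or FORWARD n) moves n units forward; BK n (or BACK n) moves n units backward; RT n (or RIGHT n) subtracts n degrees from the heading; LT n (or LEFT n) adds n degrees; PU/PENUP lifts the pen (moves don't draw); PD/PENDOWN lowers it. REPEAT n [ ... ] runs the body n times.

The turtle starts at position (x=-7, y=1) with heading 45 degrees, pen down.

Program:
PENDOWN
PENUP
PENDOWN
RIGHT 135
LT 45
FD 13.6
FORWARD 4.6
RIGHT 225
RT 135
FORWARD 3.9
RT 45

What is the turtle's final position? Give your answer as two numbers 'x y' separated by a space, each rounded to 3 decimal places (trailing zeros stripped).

Answer: 8.627 -14.627

Derivation:
Executing turtle program step by step:
Start: pos=(-7,1), heading=45, pen down
PD: pen down
PU: pen up
PD: pen down
RT 135: heading 45 -> 270
LT 45: heading 270 -> 315
FD 13.6: (-7,1) -> (2.617,-8.617) [heading=315, draw]
FD 4.6: (2.617,-8.617) -> (5.869,-11.869) [heading=315, draw]
RT 225: heading 315 -> 90
RT 135: heading 90 -> 315
FD 3.9: (5.869,-11.869) -> (8.627,-14.627) [heading=315, draw]
RT 45: heading 315 -> 270
Final: pos=(8.627,-14.627), heading=270, 3 segment(s) drawn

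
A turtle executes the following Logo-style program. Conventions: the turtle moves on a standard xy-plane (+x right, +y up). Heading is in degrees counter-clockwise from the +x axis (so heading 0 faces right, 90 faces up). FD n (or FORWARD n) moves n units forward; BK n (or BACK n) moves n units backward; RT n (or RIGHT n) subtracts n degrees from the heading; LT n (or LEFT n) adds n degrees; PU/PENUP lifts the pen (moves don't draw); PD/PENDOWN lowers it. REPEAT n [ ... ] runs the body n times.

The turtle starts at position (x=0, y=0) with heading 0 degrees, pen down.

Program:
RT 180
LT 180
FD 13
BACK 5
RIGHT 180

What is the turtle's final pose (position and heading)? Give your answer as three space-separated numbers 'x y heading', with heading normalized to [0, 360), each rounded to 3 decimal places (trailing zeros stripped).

Answer: 8 0 180

Derivation:
Executing turtle program step by step:
Start: pos=(0,0), heading=0, pen down
RT 180: heading 0 -> 180
LT 180: heading 180 -> 0
FD 13: (0,0) -> (13,0) [heading=0, draw]
BK 5: (13,0) -> (8,0) [heading=0, draw]
RT 180: heading 0 -> 180
Final: pos=(8,0), heading=180, 2 segment(s) drawn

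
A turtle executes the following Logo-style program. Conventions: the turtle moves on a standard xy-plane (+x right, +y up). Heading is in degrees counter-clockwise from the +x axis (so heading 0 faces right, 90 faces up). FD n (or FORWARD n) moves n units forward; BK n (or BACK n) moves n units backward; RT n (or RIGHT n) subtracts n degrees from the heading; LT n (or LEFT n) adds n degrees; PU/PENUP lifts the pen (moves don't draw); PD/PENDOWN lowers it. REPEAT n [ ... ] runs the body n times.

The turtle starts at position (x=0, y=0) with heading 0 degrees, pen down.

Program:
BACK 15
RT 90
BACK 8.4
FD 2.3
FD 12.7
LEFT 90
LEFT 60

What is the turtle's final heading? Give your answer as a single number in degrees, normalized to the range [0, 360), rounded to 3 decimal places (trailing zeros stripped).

Executing turtle program step by step:
Start: pos=(0,0), heading=0, pen down
BK 15: (0,0) -> (-15,0) [heading=0, draw]
RT 90: heading 0 -> 270
BK 8.4: (-15,0) -> (-15,8.4) [heading=270, draw]
FD 2.3: (-15,8.4) -> (-15,6.1) [heading=270, draw]
FD 12.7: (-15,6.1) -> (-15,-6.6) [heading=270, draw]
LT 90: heading 270 -> 0
LT 60: heading 0 -> 60
Final: pos=(-15,-6.6), heading=60, 4 segment(s) drawn

Answer: 60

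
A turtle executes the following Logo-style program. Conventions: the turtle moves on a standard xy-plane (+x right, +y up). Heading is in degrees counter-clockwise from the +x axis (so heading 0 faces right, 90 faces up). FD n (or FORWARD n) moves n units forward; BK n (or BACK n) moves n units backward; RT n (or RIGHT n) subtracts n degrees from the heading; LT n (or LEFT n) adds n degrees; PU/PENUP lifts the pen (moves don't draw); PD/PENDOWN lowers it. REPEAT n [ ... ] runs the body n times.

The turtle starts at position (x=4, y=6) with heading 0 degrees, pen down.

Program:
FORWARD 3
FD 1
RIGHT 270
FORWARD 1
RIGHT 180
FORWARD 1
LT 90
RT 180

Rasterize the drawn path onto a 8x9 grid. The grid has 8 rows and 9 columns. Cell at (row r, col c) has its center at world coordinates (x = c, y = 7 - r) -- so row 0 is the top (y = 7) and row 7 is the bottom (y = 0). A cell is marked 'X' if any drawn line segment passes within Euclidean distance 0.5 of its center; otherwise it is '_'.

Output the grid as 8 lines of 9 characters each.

Segment 0: (4,6) -> (7,6)
Segment 1: (7,6) -> (8,6)
Segment 2: (8,6) -> (8,7)
Segment 3: (8,7) -> (8,6)

Answer: ________X
____XXXXX
_________
_________
_________
_________
_________
_________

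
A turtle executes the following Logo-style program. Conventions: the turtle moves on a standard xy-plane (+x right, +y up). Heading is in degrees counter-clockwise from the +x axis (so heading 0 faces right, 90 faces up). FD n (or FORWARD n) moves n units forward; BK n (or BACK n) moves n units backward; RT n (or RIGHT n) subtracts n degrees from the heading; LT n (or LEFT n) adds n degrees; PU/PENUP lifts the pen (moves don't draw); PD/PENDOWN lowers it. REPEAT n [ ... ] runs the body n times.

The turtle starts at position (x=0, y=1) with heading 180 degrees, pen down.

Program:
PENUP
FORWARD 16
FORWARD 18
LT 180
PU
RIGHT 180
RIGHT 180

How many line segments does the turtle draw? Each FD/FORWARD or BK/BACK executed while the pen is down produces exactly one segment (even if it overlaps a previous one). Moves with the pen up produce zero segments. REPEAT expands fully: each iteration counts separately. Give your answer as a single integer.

Answer: 0

Derivation:
Executing turtle program step by step:
Start: pos=(0,1), heading=180, pen down
PU: pen up
FD 16: (0,1) -> (-16,1) [heading=180, move]
FD 18: (-16,1) -> (-34,1) [heading=180, move]
LT 180: heading 180 -> 0
PU: pen up
RT 180: heading 0 -> 180
RT 180: heading 180 -> 0
Final: pos=(-34,1), heading=0, 0 segment(s) drawn
Segments drawn: 0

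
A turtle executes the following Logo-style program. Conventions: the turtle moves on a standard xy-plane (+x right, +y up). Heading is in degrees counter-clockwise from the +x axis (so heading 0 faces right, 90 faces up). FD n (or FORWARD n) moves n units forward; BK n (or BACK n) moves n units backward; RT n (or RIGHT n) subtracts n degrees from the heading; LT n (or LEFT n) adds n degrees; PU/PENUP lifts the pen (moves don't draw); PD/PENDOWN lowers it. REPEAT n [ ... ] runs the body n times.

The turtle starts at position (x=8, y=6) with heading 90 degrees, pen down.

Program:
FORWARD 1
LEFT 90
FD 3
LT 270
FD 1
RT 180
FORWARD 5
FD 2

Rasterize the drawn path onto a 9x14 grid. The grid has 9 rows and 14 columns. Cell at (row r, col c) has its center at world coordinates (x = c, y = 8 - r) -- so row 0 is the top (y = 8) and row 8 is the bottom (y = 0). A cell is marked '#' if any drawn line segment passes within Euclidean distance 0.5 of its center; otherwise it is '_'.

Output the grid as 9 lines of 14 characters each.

Segment 0: (8,6) -> (8,7)
Segment 1: (8,7) -> (5,7)
Segment 2: (5,7) -> (5,8)
Segment 3: (5,8) -> (5,3)
Segment 4: (5,3) -> (5,1)

Answer: _____#________
_____####_____
_____#__#_____
_____#________
_____#________
_____#________
_____#________
_____#________
______________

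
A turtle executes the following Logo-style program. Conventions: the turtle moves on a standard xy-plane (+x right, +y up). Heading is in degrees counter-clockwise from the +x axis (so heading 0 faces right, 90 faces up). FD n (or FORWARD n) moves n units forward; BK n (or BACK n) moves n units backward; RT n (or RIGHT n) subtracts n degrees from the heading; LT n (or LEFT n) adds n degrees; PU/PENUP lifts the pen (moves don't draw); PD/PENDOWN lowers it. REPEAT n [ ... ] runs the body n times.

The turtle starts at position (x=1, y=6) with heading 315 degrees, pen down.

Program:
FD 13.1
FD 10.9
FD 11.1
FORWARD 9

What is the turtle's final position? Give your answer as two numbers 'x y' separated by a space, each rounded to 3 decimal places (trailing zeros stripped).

Executing turtle program step by step:
Start: pos=(1,6), heading=315, pen down
FD 13.1: (1,6) -> (10.263,-3.263) [heading=315, draw]
FD 10.9: (10.263,-3.263) -> (17.971,-10.971) [heading=315, draw]
FD 11.1: (17.971,-10.971) -> (25.819,-18.819) [heading=315, draw]
FD 9: (25.819,-18.819) -> (32.183,-25.183) [heading=315, draw]
Final: pos=(32.183,-25.183), heading=315, 4 segment(s) drawn

Answer: 32.183 -25.183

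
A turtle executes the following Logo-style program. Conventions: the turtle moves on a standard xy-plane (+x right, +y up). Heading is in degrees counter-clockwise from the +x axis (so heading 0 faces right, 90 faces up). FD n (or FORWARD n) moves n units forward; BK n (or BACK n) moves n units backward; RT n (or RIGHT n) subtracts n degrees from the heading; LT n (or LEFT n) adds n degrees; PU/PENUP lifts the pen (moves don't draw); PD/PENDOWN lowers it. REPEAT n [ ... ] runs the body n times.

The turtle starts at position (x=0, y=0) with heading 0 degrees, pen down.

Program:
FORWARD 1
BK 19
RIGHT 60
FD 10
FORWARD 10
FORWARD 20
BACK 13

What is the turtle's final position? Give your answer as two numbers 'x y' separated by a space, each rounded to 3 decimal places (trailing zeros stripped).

Executing turtle program step by step:
Start: pos=(0,0), heading=0, pen down
FD 1: (0,0) -> (1,0) [heading=0, draw]
BK 19: (1,0) -> (-18,0) [heading=0, draw]
RT 60: heading 0 -> 300
FD 10: (-18,0) -> (-13,-8.66) [heading=300, draw]
FD 10: (-13,-8.66) -> (-8,-17.321) [heading=300, draw]
FD 20: (-8,-17.321) -> (2,-34.641) [heading=300, draw]
BK 13: (2,-34.641) -> (-4.5,-23.383) [heading=300, draw]
Final: pos=(-4.5,-23.383), heading=300, 6 segment(s) drawn

Answer: -4.5 -23.383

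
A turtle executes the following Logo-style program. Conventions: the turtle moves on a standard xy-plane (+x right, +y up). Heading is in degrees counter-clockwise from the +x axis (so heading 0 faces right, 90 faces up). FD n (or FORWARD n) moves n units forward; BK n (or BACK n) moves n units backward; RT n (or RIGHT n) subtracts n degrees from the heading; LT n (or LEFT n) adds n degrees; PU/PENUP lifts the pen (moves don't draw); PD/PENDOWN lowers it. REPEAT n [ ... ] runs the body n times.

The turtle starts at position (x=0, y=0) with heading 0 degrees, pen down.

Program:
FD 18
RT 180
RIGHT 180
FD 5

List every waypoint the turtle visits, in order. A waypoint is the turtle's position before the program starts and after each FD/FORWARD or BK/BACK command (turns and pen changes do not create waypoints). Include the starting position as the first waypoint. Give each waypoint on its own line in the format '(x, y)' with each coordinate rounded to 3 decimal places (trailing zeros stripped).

Answer: (0, 0)
(18, 0)
(23, 0)

Derivation:
Executing turtle program step by step:
Start: pos=(0,0), heading=0, pen down
FD 18: (0,0) -> (18,0) [heading=0, draw]
RT 180: heading 0 -> 180
RT 180: heading 180 -> 0
FD 5: (18,0) -> (23,0) [heading=0, draw]
Final: pos=(23,0), heading=0, 2 segment(s) drawn
Waypoints (3 total):
(0, 0)
(18, 0)
(23, 0)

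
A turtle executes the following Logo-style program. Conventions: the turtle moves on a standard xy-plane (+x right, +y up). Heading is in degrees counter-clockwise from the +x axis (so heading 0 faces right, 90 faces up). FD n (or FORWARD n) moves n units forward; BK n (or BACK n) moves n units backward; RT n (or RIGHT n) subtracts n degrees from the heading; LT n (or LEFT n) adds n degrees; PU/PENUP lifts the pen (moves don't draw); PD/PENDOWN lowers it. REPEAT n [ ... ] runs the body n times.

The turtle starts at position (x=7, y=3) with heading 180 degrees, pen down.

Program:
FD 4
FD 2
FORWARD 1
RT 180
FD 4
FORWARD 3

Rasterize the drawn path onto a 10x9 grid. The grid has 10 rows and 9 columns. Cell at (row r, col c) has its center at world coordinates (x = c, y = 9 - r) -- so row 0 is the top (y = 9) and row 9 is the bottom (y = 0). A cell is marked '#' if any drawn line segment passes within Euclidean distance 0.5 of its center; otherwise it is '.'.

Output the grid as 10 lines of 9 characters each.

Segment 0: (7,3) -> (3,3)
Segment 1: (3,3) -> (1,3)
Segment 2: (1,3) -> (0,3)
Segment 3: (0,3) -> (4,3)
Segment 4: (4,3) -> (7,3)

Answer: .........
.........
.........
.........
.........
.........
########.
.........
.........
.........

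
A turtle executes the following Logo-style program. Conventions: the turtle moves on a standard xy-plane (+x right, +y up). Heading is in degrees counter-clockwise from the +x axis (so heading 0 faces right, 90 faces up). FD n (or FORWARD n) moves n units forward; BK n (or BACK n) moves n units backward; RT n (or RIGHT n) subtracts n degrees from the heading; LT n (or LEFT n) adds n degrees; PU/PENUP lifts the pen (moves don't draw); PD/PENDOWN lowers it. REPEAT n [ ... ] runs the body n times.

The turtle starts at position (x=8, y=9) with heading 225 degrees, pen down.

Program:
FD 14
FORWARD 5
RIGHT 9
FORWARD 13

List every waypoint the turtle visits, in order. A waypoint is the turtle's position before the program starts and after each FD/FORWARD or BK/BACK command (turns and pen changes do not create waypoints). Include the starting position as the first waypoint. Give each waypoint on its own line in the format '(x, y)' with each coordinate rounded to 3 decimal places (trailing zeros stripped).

Answer: (8, 9)
(-1.899, -0.899)
(-5.435, -4.435)
(-15.952, -12.076)

Derivation:
Executing turtle program step by step:
Start: pos=(8,9), heading=225, pen down
FD 14: (8,9) -> (-1.899,-0.899) [heading=225, draw]
FD 5: (-1.899,-0.899) -> (-5.435,-4.435) [heading=225, draw]
RT 9: heading 225 -> 216
FD 13: (-5.435,-4.435) -> (-15.952,-12.076) [heading=216, draw]
Final: pos=(-15.952,-12.076), heading=216, 3 segment(s) drawn
Waypoints (4 total):
(8, 9)
(-1.899, -0.899)
(-5.435, -4.435)
(-15.952, -12.076)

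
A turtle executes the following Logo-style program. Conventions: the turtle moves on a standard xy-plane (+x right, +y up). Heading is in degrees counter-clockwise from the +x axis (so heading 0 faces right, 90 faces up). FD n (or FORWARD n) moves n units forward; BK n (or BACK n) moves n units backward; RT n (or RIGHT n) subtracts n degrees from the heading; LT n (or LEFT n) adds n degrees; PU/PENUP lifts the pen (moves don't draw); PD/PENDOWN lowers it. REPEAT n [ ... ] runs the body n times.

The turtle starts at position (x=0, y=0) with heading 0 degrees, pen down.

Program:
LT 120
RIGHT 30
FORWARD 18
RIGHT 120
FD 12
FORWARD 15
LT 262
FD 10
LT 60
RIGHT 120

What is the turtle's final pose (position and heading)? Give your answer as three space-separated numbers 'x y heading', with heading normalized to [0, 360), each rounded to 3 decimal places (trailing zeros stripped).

Executing turtle program step by step:
Start: pos=(0,0), heading=0, pen down
LT 120: heading 0 -> 120
RT 30: heading 120 -> 90
FD 18: (0,0) -> (0,18) [heading=90, draw]
RT 120: heading 90 -> 330
FD 12: (0,18) -> (10.392,12) [heading=330, draw]
FD 15: (10.392,12) -> (23.383,4.5) [heading=330, draw]
LT 262: heading 330 -> 232
FD 10: (23.383,4.5) -> (17.226,-3.38) [heading=232, draw]
LT 60: heading 232 -> 292
RT 120: heading 292 -> 172
Final: pos=(17.226,-3.38), heading=172, 4 segment(s) drawn

Answer: 17.226 -3.38 172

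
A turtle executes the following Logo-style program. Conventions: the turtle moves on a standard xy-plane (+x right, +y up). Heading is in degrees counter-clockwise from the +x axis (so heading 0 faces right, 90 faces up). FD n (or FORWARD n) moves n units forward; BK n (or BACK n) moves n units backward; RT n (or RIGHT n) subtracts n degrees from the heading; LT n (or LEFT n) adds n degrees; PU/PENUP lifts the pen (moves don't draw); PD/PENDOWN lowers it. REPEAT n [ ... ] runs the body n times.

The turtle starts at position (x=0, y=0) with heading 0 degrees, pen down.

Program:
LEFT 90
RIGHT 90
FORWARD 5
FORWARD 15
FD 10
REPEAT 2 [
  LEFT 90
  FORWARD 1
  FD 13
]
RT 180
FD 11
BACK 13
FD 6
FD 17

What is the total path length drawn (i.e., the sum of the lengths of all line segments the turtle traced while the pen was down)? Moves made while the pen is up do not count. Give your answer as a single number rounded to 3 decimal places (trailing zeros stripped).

Answer: 105

Derivation:
Executing turtle program step by step:
Start: pos=(0,0), heading=0, pen down
LT 90: heading 0 -> 90
RT 90: heading 90 -> 0
FD 5: (0,0) -> (5,0) [heading=0, draw]
FD 15: (5,0) -> (20,0) [heading=0, draw]
FD 10: (20,0) -> (30,0) [heading=0, draw]
REPEAT 2 [
  -- iteration 1/2 --
  LT 90: heading 0 -> 90
  FD 1: (30,0) -> (30,1) [heading=90, draw]
  FD 13: (30,1) -> (30,14) [heading=90, draw]
  -- iteration 2/2 --
  LT 90: heading 90 -> 180
  FD 1: (30,14) -> (29,14) [heading=180, draw]
  FD 13: (29,14) -> (16,14) [heading=180, draw]
]
RT 180: heading 180 -> 0
FD 11: (16,14) -> (27,14) [heading=0, draw]
BK 13: (27,14) -> (14,14) [heading=0, draw]
FD 6: (14,14) -> (20,14) [heading=0, draw]
FD 17: (20,14) -> (37,14) [heading=0, draw]
Final: pos=(37,14), heading=0, 11 segment(s) drawn

Segment lengths:
  seg 1: (0,0) -> (5,0), length = 5
  seg 2: (5,0) -> (20,0), length = 15
  seg 3: (20,0) -> (30,0), length = 10
  seg 4: (30,0) -> (30,1), length = 1
  seg 5: (30,1) -> (30,14), length = 13
  seg 6: (30,14) -> (29,14), length = 1
  seg 7: (29,14) -> (16,14), length = 13
  seg 8: (16,14) -> (27,14), length = 11
  seg 9: (27,14) -> (14,14), length = 13
  seg 10: (14,14) -> (20,14), length = 6
  seg 11: (20,14) -> (37,14), length = 17
Total = 105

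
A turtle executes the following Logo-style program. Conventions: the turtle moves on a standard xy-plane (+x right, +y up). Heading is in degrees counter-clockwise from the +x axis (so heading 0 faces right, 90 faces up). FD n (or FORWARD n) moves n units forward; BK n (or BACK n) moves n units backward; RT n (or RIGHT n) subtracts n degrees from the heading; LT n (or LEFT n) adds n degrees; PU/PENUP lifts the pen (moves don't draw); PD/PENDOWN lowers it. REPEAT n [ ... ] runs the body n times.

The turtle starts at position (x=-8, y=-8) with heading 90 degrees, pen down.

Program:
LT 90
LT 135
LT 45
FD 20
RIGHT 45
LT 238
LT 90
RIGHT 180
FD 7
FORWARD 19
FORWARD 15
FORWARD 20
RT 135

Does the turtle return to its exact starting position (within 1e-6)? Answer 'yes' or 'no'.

Executing turtle program step by step:
Start: pos=(-8,-8), heading=90, pen down
LT 90: heading 90 -> 180
LT 135: heading 180 -> 315
LT 45: heading 315 -> 0
FD 20: (-8,-8) -> (12,-8) [heading=0, draw]
RT 45: heading 0 -> 315
LT 238: heading 315 -> 193
LT 90: heading 193 -> 283
RT 180: heading 283 -> 103
FD 7: (12,-8) -> (10.425,-1.179) [heading=103, draw]
FD 19: (10.425,-1.179) -> (6.151,17.334) [heading=103, draw]
FD 15: (6.151,17.334) -> (2.777,31.949) [heading=103, draw]
FD 20: (2.777,31.949) -> (-1.722,51.437) [heading=103, draw]
RT 135: heading 103 -> 328
Final: pos=(-1.722,51.437), heading=328, 5 segment(s) drawn

Start position: (-8, -8)
Final position: (-1.722, 51.437)
Distance = 59.767; >= 1e-6 -> NOT closed

Answer: no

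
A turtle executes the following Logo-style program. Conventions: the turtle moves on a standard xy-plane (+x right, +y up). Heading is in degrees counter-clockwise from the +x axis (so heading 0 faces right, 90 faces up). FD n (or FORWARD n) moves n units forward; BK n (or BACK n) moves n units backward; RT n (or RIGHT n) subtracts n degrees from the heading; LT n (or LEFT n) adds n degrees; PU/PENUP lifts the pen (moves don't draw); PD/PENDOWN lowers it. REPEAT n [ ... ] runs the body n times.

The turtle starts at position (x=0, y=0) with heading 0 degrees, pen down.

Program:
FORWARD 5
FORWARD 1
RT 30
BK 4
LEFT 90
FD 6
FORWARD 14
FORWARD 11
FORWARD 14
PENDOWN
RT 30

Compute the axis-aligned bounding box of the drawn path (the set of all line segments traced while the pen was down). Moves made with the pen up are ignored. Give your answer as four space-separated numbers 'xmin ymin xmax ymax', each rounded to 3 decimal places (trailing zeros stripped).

Answer: 0 0 25.036 40.971

Derivation:
Executing turtle program step by step:
Start: pos=(0,0), heading=0, pen down
FD 5: (0,0) -> (5,0) [heading=0, draw]
FD 1: (5,0) -> (6,0) [heading=0, draw]
RT 30: heading 0 -> 330
BK 4: (6,0) -> (2.536,2) [heading=330, draw]
LT 90: heading 330 -> 60
FD 6: (2.536,2) -> (5.536,7.196) [heading=60, draw]
FD 14: (5.536,7.196) -> (12.536,19.321) [heading=60, draw]
FD 11: (12.536,19.321) -> (18.036,28.847) [heading=60, draw]
FD 14: (18.036,28.847) -> (25.036,40.971) [heading=60, draw]
PD: pen down
RT 30: heading 60 -> 30
Final: pos=(25.036,40.971), heading=30, 7 segment(s) drawn

Segment endpoints: x in {0, 2.536, 5, 5.536, 6, 12.536, 18.036, 25.036}, y in {0, 2, 7.196, 19.321, 28.847, 40.971}
xmin=0, ymin=0, xmax=25.036, ymax=40.971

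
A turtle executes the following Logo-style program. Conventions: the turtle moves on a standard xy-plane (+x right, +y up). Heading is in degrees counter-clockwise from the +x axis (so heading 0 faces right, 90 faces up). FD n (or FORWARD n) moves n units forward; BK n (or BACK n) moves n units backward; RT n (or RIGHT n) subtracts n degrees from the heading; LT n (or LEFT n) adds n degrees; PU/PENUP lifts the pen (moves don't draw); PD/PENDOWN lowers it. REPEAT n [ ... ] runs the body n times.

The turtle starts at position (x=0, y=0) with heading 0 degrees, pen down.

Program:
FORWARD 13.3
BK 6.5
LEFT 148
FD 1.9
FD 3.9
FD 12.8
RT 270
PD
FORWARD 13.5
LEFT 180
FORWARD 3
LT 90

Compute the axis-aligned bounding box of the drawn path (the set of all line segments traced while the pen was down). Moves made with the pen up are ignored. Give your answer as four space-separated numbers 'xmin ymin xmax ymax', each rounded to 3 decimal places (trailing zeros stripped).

Answer: -16.128 -1.592 13.3 9.856

Derivation:
Executing turtle program step by step:
Start: pos=(0,0), heading=0, pen down
FD 13.3: (0,0) -> (13.3,0) [heading=0, draw]
BK 6.5: (13.3,0) -> (6.8,0) [heading=0, draw]
LT 148: heading 0 -> 148
FD 1.9: (6.8,0) -> (5.189,1.007) [heading=148, draw]
FD 3.9: (5.189,1.007) -> (1.881,3.074) [heading=148, draw]
FD 12.8: (1.881,3.074) -> (-8.974,9.856) [heading=148, draw]
RT 270: heading 148 -> 238
PD: pen down
FD 13.5: (-8.974,9.856) -> (-16.128,-1.592) [heading=238, draw]
LT 180: heading 238 -> 58
FD 3: (-16.128,-1.592) -> (-14.538,0.952) [heading=58, draw]
LT 90: heading 58 -> 148
Final: pos=(-14.538,0.952), heading=148, 7 segment(s) drawn

Segment endpoints: x in {-16.128, -14.538, -8.974, 0, 1.881, 5.189, 6.8, 13.3}, y in {-1.592, 0, 0.952, 1.007, 3.074, 9.856}
xmin=-16.128, ymin=-1.592, xmax=13.3, ymax=9.856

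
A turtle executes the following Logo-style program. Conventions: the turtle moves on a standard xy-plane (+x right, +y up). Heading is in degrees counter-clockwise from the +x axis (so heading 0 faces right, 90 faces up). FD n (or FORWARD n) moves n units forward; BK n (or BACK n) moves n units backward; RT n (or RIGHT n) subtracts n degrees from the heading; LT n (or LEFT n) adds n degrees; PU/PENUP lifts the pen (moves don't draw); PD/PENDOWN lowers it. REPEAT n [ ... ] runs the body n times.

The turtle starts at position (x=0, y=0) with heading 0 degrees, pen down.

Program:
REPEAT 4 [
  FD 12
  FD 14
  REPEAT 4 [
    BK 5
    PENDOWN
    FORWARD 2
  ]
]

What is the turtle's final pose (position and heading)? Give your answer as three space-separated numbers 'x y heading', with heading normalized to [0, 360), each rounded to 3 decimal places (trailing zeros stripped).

Executing turtle program step by step:
Start: pos=(0,0), heading=0, pen down
REPEAT 4 [
  -- iteration 1/4 --
  FD 12: (0,0) -> (12,0) [heading=0, draw]
  FD 14: (12,0) -> (26,0) [heading=0, draw]
  REPEAT 4 [
    -- iteration 1/4 --
    BK 5: (26,0) -> (21,0) [heading=0, draw]
    PD: pen down
    FD 2: (21,0) -> (23,0) [heading=0, draw]
    -- iteration 2/4 --
    BK 5: (23,0) -> (18,0) [heading=0, draw]
    PD: pen down
    FD 2: (18,0) -> (20,0) [heading=0, draw]
    -- iteration 3/4 --
    BK 5: (20,0) -> (15,0) [heading=0, draw]
    PD: pen down
    FD 2: (15,0) -> (17,0) [heading=0, draw]
    -- iteration 4/4 --
    BK 5: (17,0) -> (12,0) [heading=0, draw]
    PD: pen down
    FD 2: (12,0) -> (14,0) [heading=0, draw]
  ]
  -- iteration 2/4 --
  FD 12: (14,0) -> (26,0) [heading=0, draw]
  FD 14: (26,0) -> (40,0) [heading=0, draw]
  REPEAT 4 [
    -- iteration 1/4 --
    BK 5: (40,0) -> (35,0) [heading=0, draw]
    PD: pen down
    FD 2: (35,0) -> (37,0) [heading=0, draw]
    -- iteration 2/4 --
    BK 5: (37,0) -> (32,0) [heading=0, draw]
    PD: pen down
    FD 2: (32,0) -> (34,0) [heading=0, draw]
    -- iteration 3/4 --
    BK 5: (34,0) -> (29,0) [heading=0, draw]
    PD: pen down
    FD 2: (29,0) -> (31,0) [heading=0, draw]
    -- iteration 4/4 --
    BK 5: (31,0) -> (26,0) [heading=0, draw]
    PD: pen down
    FD 2: (26,0) -> (28,0) [heading=0, draw]
  ]
  -- iteration 3/4 --
  FD 12: (28,0) -> (40,0) [heading=0, draw]
  FD 14: (40,0) -> (54,0) [heading=0, draw]
  REPEAT 4 [
    -- iteration 1/4 --
    BK 5: (54,0) -> (49,0) [heading=0, draw]
    PD: pen down
    FD 2: (49,0) -> (51,0) [heading=0, draw]
    -- iteration 2/4 --
    BK 5: (51,0) -> (46,0) [heading=0, draw]
    PD: pen down
    FD 2: (46,0) -> (48,0) [heading=0, draw]
    -- iteration 3/4 --
    BK 5: (48,0) -> (43,0) [heading=0, draw]
    PD: pen down
    FD 2: (43,0) -> (45,0) [heading=0, draw]
    -- iteration 4/4 --
    BK 5: (45,0) -> (40,0) [heading=0, draw]
    PD: pen down
    FD 2: (40,0) -> (42,0) [heading=0, draw]
  ]
  -- iteration 4/4 --
  FD 12: (42,0) -> (54,0) [heading=0, draw]
  FD 14: (54,0) -> (68,0) [heading=0, draw]
  REPEAT 4 [
    -- iteration 1/4 --
    BK 5: (68,0) -> (63,0) [heading=0, draw]
    PD: pen down
    FD 2: (63,0) -> (65,0) [heading=0, draw]
    -- iteration 2/4 --
    BK 5: (65,0) -> (60,0) [heading=0, draw]
    PD: pen down
    FD 2: (60,0) -> (62,0) [heading=0, draw]
    -- iteration 3/4 --
    BK 5: (62,0) -> (57,0) [heading=0, draw]
    PD: pen down
    FD 2: (57,0) -> (59,0) [heading=0, draw]
    -- iteration 4/4 --
    BK 5: (59,0) -> (54,0) [heading=0, draw]
    PD: pen down
    FD 2: (54,0) -> (56,0) [heading=0, draw]
  ]
]
Final: pos=(56,0), heading=0, 40 segment(s) drawn

Answer: 56 0 0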